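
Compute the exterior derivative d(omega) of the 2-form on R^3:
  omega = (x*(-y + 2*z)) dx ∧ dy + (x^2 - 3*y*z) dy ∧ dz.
d(omega) = (4*x) dx ∧ dy ∧ dz

For a 2-form omega = sum_{i<j} g_{ij} dx_i ∧ dx_j, the exterior derivative is
  d(omega) = sum_{i<j} d(g_{ij}) ∧ dx_i ∧ dx_j = sum_{i<j, k} (∂g_{ij}/∂x_k) dx_k ∧ dx_i ∧ dx_j.
Expand each term, using dx_k ∧ dx_i ∧ dx_j = sgn(permutation) dx_{(a)} ∧ dx_{(b)} ∧ dx_{(c)} with (a < b < c) sorted:
  d(x*(-y + 2*z)) includes (∂/∂z)(x*(-y + 2*z)) dz = (2*x) dz, which multiplied by dx ∧ dy gives (2*x) dx ∧ dy ∧ dz
  d(x^2 - 3*y*z) includes (∂/∂x)(x^2 - 3*y*z) dx = (2*x) dx, which multiplied by dy ∧ dz gives (2*x) dx ∧ dy ∧ dz
Collecting like 3-forms: d(omega) = (4*x) dx ∧ dy ∧ dz.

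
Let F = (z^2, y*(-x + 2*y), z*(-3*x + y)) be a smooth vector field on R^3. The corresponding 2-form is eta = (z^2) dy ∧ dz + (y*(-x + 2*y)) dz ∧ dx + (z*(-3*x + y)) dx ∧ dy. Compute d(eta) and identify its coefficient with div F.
d(eta) = (-4*x + 5*y) dx ∧ dy ∧ dz; div F = -4*x + 5*y

For a 2-form in R^3 of the form above, applying d gives a 3-form with coefficient ∂P/∂x + ∂Q/∂y + ∂R/∂z:
  ∂P/∂x = 0
  ∂Q/∂y = -x + 4*y
  ∂R/∂z = -3*x + y
Sum = -4*x + 5*y, which is exactly div F.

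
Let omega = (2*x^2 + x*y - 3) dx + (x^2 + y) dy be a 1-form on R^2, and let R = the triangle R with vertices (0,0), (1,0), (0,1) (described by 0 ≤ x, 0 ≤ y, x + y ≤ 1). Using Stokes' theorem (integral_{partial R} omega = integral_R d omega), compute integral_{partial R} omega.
integral_(partial R) omega = 1/6

Stokes: integral_partial_R omega = integral_R d omega with d omega = (∂Q/∂x - ∂P/∂y) dx ∧ dy.
  ∂Q/∂x = 2*x
  ∂P/∂y = x
  integrand = ∂Q/∂x - ∂P/∂y = x.
Integrating over R: integral_0^1 integral_0^{1-x} (x) dy dx = 1/6.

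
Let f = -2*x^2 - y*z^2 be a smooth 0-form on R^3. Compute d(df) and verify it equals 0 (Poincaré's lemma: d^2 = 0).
d(df) = 0

Step 1: df = sum_i (∂f/∂x_i) dx_i = (-4*x) dx + (-z^2) dy + (-2*y*z) dz.
Step 2: Apply d again. Using the 1-form formula, the coefficient of dx ∧ dy in d(df) is ∂^2 f/∂x ∂y - ∂^2 f/∂y ∂x = (0) - (0) = 0 (equality of mixed partials for smooth f).
Similarly for dx ∧ dz and dy ∧ dz — all coefficients vanish. So d(df) = 0.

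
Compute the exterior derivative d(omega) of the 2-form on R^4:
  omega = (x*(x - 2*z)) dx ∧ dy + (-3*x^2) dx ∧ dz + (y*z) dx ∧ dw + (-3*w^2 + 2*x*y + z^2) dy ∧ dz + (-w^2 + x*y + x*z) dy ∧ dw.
d(omega) = (-2*x + 2*y) dx ∧ dy ∧ dz + (y) dx ∧ dy ∧ dw + (-y) dx ∧ dz ∧ dw + (-6*w - x) dy ∧ dz ∧ dw

For a 2-form omega = sum_{i<j} g_{ij} dx_i ∧ dx_j, the exterior derivative is
  d(omega) = sum_{i<j} d(g_{ij}) ∧ dx_i ∧ dx_j = sum_{i<j, k} (∂g_{ij}/∂x_k) dx_k ∧ dx_i ∧ dx_j.
Expand each term, using dx_k ∧ dx_i ∧ dx_j = sgn(permutation) dx_{(a)} ∧ dx_{(b)} ∧ dx_{(c)} with (a < b < c) sorted:
  d(x*(x - 2*z)) includes (∂/∂z)(x*(x - 2*z)) dz = (-2*x) dz, which multiplied by dx ∧ dy gives (-2*x) dx ∧ dy ∧ dz
  d(y*z) includes (∂/∂y)(y*z) dy = (z) dy, which multiplied by dx ∧ dw gives (-z) dx ∧ dy ∧ dw
  d(y*z) includes (∂/∂z)(y*z) dz = (y) dz, which multiplied by dx ∧ dw gives (-y) dx ∧ dz ∧ dw
  d(-3*w^2 + 2*x*y + z^2) includes (∂/∂x)(-3*w^2 + 2*x*y + z^2) dx = (2*y) dx, which multiplied by dy ∧ dz gives (2*y) dx ∧ dy ∧ dz
  d(-3*w^2 + 2*x*y + z^2) includes (∂/∂w)(-3*w^2 + 2*x*y + z^2) dw = (-6*w) dw, which multiplied by dy ∧ dz gives (-6*w) dy ∧ dz ∧ dw
  d(-w^2 + x*y + x*z) includes (∂/∂x)(-w^2 + x*y + x*z) dx = (y + z) dx, which multiplied by dy ∧ dw gives (y + z) dx ∧ dy ∧ dw
  d(-w^2 + x*y + x*z) includes (∂/∂z)(-w^2 + x*y + x*z) dz = (x) dz, which multiplied by dy ∧ dw gives (-x) dy ∧ dz ∧ dw
Collecting like 3-forms: d(omega) = (-2*x + 2*y) dx ∧ dy ∧ dz + (y) dx ∧ dy ∧ dw + (-y) dx ∧ dz ∧ dw + (-6*w - x) dy ∧ dz ∧ dw.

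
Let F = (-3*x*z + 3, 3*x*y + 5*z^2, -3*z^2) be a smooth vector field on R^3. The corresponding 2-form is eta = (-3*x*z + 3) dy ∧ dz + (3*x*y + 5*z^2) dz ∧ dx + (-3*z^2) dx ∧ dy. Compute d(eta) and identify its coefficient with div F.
d(eta) = (3*x - 9*z) dx ∧ dy ∧ dz; div F = 3*x - 9*z

For a 2-form in R^3 of the form above, applying d gives a 3-form with coefficient ∂P/∂x + ∂Q/∂y + ∂R/∂z:
  ∂P/∂x = -3*z
  ∂Q/∂y = 3*x
  ∂R/∂z = -6*z
Sum = 3*x - 9*z, which is exactly div F.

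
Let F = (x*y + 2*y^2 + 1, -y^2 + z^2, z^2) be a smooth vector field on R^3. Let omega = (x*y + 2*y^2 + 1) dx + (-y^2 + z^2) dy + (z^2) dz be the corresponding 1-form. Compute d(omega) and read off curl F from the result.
d(omega) = (-2*z) dy ∧ dz + (0) dz ∧ dx + (-x - 4*y) dx ∧ dy; curl F = (-2*z, 0, -x - 4*y)

d omega = sum_{i<j} (∂f_j/∂x_i - ∂f_i/∂x_j) dx_i ∧ dx_j. Under the identification (dy ∧ dz, dz ∧ dx, dx ∧ dy) ↔ (e_x, e_y, e_z), the coefficients are exactly the components of curl F. Compute:
  ∂R/∂y - ∂Q/∂z = (0) - (2*z) = -2*z
  ∂P/∂z - ∂R/∂x = (0) - (0) = 0
  ∂Q/∂x - ∂P/∂y = (0) - (x + 4*y) = -x - 4*y.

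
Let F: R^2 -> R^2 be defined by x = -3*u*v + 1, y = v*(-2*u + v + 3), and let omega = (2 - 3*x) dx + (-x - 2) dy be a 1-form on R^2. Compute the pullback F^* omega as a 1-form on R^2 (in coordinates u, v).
F^* omega = (3*v*(-11*u*v + 3)) du + (-33*u^2*v + 6*u*v^2 + 9*u*v + 9*u - 6*v - 9) dv

Using F^*(f dg) = (f ∘ F) d(g ∘ F), substitute each coordinate x_i by F_i(u, v) in f_i, and replace dx_i by d F_i = (∂F_i/∂u) du + (∂F_i/∂v) dv.
  For the x component: f_1(F) = 9*u*v - 1; d F_1 = (-3*v) du + (-3*u) dv
  For the y component: f_2(F) = 3*u*v - 3; d F_2 = (-2*v) du + (-2*u + 2*v + 3) dv
Combining and collecting du, dv coefficients:
  coeff of du: 3*v*(-11*u*v + 3)
  coeff of dv: -33*u^2*v + 6*u*v^2 + 9*u*v + 9*u - 6*v - 9
F^* omega = (3*v*(-11*u*v + 3)) du + (-33*u^2*v + 6*u*v^2 + 9*u*v + 9*u - 6*v - 9) dv.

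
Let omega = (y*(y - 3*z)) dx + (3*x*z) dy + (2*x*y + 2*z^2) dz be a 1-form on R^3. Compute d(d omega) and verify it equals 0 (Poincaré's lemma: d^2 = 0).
d(d omega) = 0

Step 1: d omega = sum_{i<j} (∂f_j/∂x_i - ∂f_i/∂x_j) dx_i ∧ dx_j:
  coeff of dx ∧ dy: -2*y + 6*z
  coeff of dx ∧ dz: 5*y
  coeff of dy ∧ dz: -x
Step 2: Apply d again to each 2-form coefficient. The only possible 3-form in R^3 is dx ∧ dy ∧ dz, with coefficient
  ∂(coeff of dy∧dz)/∂x - ∂(coeff of dx∧dz)/∂y + ∂(coeff of dx∧dy)/∂z
  = ∂/∂x (-x) - ∂/∂y (5*y) + ∂/∂z (-2*y + 6*z).
Each of these terms simplifies to sums of mixed partials that cancel in pairs. The result is 0 (by equality of mixed partials for smooth functions — Schwarz / Clairaut).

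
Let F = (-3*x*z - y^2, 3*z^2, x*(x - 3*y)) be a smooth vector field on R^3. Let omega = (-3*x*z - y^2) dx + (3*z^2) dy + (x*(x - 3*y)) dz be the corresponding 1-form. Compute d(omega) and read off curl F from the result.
d(omega) = (-3*x - 6*z) dy ∧ dz + (-5*x + 3*y) dz ∧ dx + (2*y) dx ∧ dy; curl F = (-3*x - 6*z, -5*x + 3*y, 2*y)

d omega = sum_{i<j} (∂f_j/∂x_i - ∂f_i/∂x_j) dx_i ∧ dx_j. Under the identification (dy ∧ dz, dz ∧ dx, dx ∧ dy) ↔ (e_x, e_y, e_z), the coefficients are exactly the components of curl F. Compute:
  ∂R/∂y - ∂Q/∂z = (-3*x) - (6*z) = -3*x - 6*z
  ∂P/∂z - ∂R/∂x = (-3*x) - (2*x - 3*y) = -5*x + 3*y
  ∂Q/∂x - ∂P/∂y = (0) - (-2*y) = 2*y.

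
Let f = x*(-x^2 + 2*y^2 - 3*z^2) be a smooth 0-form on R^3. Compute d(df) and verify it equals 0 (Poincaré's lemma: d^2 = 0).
d(df) = 0

Step 1: df = sum_i (∂f/∂x_i) dx_i = (-3*x^2 + 2*y^2 - 3*z^2) dx + (4*x*y) dy + (-6*x*z) dz.
Step 2: Apply d again. Using the 1-form formula, the coefficient of dx ∧ dy in d(df) is ∂^2 f/∂x ∂y - ∂^2 f/∂y ∂x = (4*y) - (4*y) = 0 (equality of mixed partials for smooth f).
Similarly for dx ∧ dz and dy ∧ dz — all coefficients vanish. So d(df) = 0.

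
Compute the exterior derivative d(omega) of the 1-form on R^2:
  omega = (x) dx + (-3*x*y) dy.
d(omega) = (-3*y) dx ∧ dy

For a 1-form omega = sum_i f_i dx_i, the exterior derivative is
  d(omega) = sum_{i < j} (∂f_j/∂x_i - ∂f_i/∂x_j) dx_i ∧ dx_j.
  coefficient of dx ∧ dy: ∂f_2/∂x - ∂f_1/∂y = ∂(-3*x*y)/∂x - ∂(x)/∂y = -3*y
Assembling: d(omega) = (-3*y) dx ∧ dy.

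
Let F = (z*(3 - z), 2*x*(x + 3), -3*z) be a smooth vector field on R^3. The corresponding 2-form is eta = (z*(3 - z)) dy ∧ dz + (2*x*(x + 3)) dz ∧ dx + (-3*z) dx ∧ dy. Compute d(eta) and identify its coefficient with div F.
d(eta) = (-3) dx ∧ dy ∧ dz; div F = -3

For a 2-form in R^3 of the form above, applying d gives a 3-form with coefficient ∂P/∂x + ∂Q/∂y + ∂R/∂z:
  ∂P/∂x = 0
  ∂Q/∂y = 0
  ∂R/∂z = -3
Sum = -3, which is exactly div F.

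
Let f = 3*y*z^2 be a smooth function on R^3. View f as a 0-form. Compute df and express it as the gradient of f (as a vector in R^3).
df = (0) dx + (3*z^2) dy + (6*y*z) dz; grad f = (0, 3*z^2, 6*y*z)

For a 0-form f, d f = (∂f/∂x) dx + (∂f/∂y) dy + (∂f/∂z) dz. The components of the vector representation are exactly the entries of grad f in Cartesian coordinates:
  ∂f/∂x = 0
  ∂f/∂y = 3*z^2
  ∂f/∂z = 6*y*z.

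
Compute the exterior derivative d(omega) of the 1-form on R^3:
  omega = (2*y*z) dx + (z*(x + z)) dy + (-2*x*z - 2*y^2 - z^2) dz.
d(omega) = (-z) dx ∧ dy + (-2*y - 2*z) dx ∧ dz + (-x - 4*y - 2*z) dy ∧ dz

For a 1-form omega = sum_i f_i dx_i, the exterior derivative is
  d(omega) = sum_{i < j} (∂f_j/∂x_i - ∂f_i/∂x_j) dx_i ∧ dx_j.
  coefficient of dx ∧ dy: ∂f_2/∂x - ∂f_1/∂y = ∂(z*(x + z))/∂x - ∂(2*y*z)/∂y = -z
  coefficient of dx ∧ dz: ∂f_3/∂x - ∂f_1/∂z = ∂(-2*x*z - 2*y^2 - z^2)/∂x - ∂(2*y*z)/∂z = -2*y - 2*z
  coefficient of dy ∧ dz: ∂f_3/∂y - ∂f_2/∂z = ∂(-2*x*z - 2*y^2 - z^2)/∂y - ∂(z*(x + z))/∂z = -x - 4*y - 2*z
Assembling: d(omega) = (-z) dx ∧ dy + (-2*y - 2*z) dx ∧ dz + (-x - 4*y - 2*z) dy ∧ dz.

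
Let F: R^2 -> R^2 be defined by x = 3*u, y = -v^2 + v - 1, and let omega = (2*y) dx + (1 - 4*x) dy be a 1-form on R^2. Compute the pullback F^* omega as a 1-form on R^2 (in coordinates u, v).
F^* omega = (-6*v^2 + 6*v - 6) du + (24*u*v - 12*u - 2*v + 1) dv

Using F^*(f dg) = (f ∘ F) d(g ∘ F), substitute each coordinate x_i by F_i(u, v) in f_i, and replace dx_i by d F_i = (∂F_i/∂u) du + (∂F_i/∂v) dv.
  For the x component: f_1(F) = -2*v^2 + 2*v - 2; d F_1 = (3) du + (0) dv
  For the y component: f_2(F) = 1 - 12*u; d F_2 = (0) du + (1 - 2*v) dv
Combining and collecting du, dv coefficients:
  coeff of du: -6*v^2 + 6*v - 6
  coeff of dv: 24*u*v - 12*u - 2*v + 1
F^* omega = (-6*v^2 + 6*v - 6) du + (24*u*v - 12*u - 2*v + 1) dv.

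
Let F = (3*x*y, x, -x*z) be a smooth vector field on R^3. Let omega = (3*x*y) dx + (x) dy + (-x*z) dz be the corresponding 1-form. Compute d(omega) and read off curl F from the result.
d(omega) = (0) dy ∧ dz + (z) dz ∧ dx + (1 - 3*x) dx ∧ dy; curl F = (0, z, 1 - 3*x)

d omega = sum_{i<j} (∂f_j/∂x_i - ∂f_i/∂x_j) dx_i ∧ dx_j. Under the identification (dy ∧ dz, dz ∧ dx, dx ∧ dy) ↔ (e_x, e_y, e_z), the coefficients are exactly the components of curl F. Compute:
  ∂R/∂y - ∂Q/∂z = (0) - (0) = 0
  ∂P/∂z - ∂R/∂x = (0) - (-z) = z
  ∂Q/∂x - ∂P/∂y = (1) - (3*x) = 1 - 3*x.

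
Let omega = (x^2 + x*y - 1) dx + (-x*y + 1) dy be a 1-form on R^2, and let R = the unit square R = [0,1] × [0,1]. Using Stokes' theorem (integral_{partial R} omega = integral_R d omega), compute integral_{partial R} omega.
integral_(partial R) omega = -1

Stokes: integral_partial_R omega = integral_R d omega with d omega = (∂Q/∂x - ∂P/∂y) dx ∧ dy.
  ∂Q/∂x = -y
  ∂P/∂y = x
  integrand = ∂Q/∂x - ∂P/∂y = -x - y.
Integrating over R: integral_0^1 integral_0^1 (-x - y) dx dy = -1.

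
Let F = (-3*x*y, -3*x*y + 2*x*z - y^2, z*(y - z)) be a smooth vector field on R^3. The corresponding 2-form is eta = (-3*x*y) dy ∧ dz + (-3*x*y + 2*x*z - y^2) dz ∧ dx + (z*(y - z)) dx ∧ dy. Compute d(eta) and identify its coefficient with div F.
d(eta) = (-3*x - 4*y - 2*z) dx ∧ dy ∧ dz; div F = -3*x - 4*y - 2*z

For a 2-form in R^3 of the form above, applying d gives a 3-form with coefficient ∂P/∂x + ∂Q/∂y + ∂R/∂z:
  ∂P/∂x = -3*y
  ∂Q/∂y = -3*x - 2*y
  ∂R/∂z = y - 2*z
Sum = -3*x - 4*y - 2*z, which is exactly div F.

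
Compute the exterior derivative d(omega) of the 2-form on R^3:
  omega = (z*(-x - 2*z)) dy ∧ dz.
d(omega) = (-z) dx ∧ dy ∧ dz

For a 2-form omega = sum_{i<j} g_{ij} dx_i ∧ dx_j, the exterior derivative is
  d(omega) = sum_{i<j} d(g_{ij}) ∧ dx_i ∧ dx_j = sum_{i<j, k} (∂g_{ij}/∂x_k) dx_k ∧ dx_i ∧ dx_j.
Expand each term, using dx_k ∧ dx_i ∧ dx_j = sgn(permutation) dx_{(a)} ∧ dx_{(b)} ∧ dx_{(c)} with (a < b < c) sorted:
  d(z*(-x - 2*z)) includes (∂/∂x)(z*(-x - 2*z)) dx = (-z) dx, which multiplied by dy ∧ dz gives (-z) dx ∧ dy ∧ dz
Collecting like 3-forms: d(omega) = (-z) dx ∧ dy ∧ dz.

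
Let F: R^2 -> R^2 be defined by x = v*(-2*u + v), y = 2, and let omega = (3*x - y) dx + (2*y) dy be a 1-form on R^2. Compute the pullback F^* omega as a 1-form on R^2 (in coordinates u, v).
F^* omega = (2*v*(6*u*v - 3*v^2 + 2)) du + (12*u^2*v - 18*u*v^2 + 4*u + 6*v^3 - 4*v) dv

Using F^*(f dg) = (f ∘ F) d(g ∘ F), substitute each coordinate x_i by F_i(u, v) in f_i, and replace dx_i by d F_i = (∂F_i/∂u) du + (∂F_i/∂v) dv.
  For the x component: f_1(F) = -6*u*v + 3*v^2 - 2; d F_1 = (-2*v) du + (-2*u + 2*v) dv
  For the y component: f_2(F) = 4; d F_2 = (0) du + (0) dv
Combining and collecting du, dv coefficients:
  coeff of du: 2*v*(6*u*v - 3*v^2 + 2)
  coeff of dv: 12*u^2*v - 18*u*v^2 + 4*u + 6*v^3 - 4*v
F^* omega = (2*v*(6*u*v - 3*v^2 + 2)) du + (12*u^2*v - 18*u*v^2 + 4*u + 6*v^3 - 4*v) dv.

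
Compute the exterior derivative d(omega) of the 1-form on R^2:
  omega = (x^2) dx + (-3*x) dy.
d(omega) = (-3) dx ∧ dy

For a 1-form omega = sum_i f_i dx_i, the exterior derivative is
  d(omega) = sum_{i < j} (∂f_j/∂x_i - ∂f_i/∂x_j) dx_i ∧ dx_j.
  coefficient of dx ∧ dy: ∂f_2/∂x - ∂f_1/∂y = ∂(-3*x)/∂x - ∂(x^2)/∂y = -3
Assembling: d(omega) = (-3) dx ∧ dy.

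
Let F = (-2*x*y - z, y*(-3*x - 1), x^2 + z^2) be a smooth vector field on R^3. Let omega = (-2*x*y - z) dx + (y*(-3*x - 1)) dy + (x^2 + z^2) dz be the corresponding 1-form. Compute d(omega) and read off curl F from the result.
d(omega) = (0) dy ∧ dz + (-2*x - 1) dz ∧ dx + (2*x - 3*y) dx ∧ dy; curl F = (0, -2*x - 1, 2*x - 3*y)

d omega = sum_{i<j} (∂f_j/∂x_i - ∂f_i/∂x_j) dx_i ∧ dx_j. Under the identification (dy ∧ dz, dz ∧ dx, dx ∧ dy) ↔ (e_x, e_y, e_z), the coefficients are exactly the components of curl F. Compute:
  ∂R/∂y - ∂Q/∂z = (0) - (0) = 0
  ∂P/∂z - ∂R/∂x = (-1) - (2*x) = -2*x - 1
  ∂Q/∂x - ∂P/∂y = (-3*y) - (-2*x) = 2*x - 3*y.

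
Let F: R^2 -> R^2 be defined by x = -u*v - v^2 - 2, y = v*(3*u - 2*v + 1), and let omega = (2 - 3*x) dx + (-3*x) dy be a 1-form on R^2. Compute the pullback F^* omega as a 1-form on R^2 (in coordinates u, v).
F^* omega = (2*v*(3*u*v + 3*v^2 + 5)) du + (6*u^2*v - 12*u*v^2 + 3*u*v + 10*u - 18*v^3 + 3*v^2 - 40*v + 6) dv

Using F^*(f dg) = (f ∘ F) d(g ∘ F), substitute each coordinate x_i by F_i(u, v) in f_i, and replace dx_i by d F_i = (∂F_i/∂u) du + (∂F_i/∂v) dv.
  For the x component: f_1(F) = 3*u*v + 3*v^2 + 8; d F_1 = (-v) du + (-u - 2*v) dv
  For the y component: f_2(F) = 3*u*v + 3*v^2 + 6; d F_2 = (3*v) du + (3*u - 4*v + 1) dv
Combining and collecting du, dv coefficients:
  coeff of du: 2*v*(3*u*v + 3*v^2 + 5)
  coeff of dv: 6*u^2*v - 12*u*v^2 + 3*u*v + 10*u - 18*v^3 + 3*v^2 - 40*v + 6
F^* omega = (2*v*(3*u*v + 3*v^2 + 5)) du + (6*u^2*v - 12*u*v^2 + 3*u*v + 10*u - 18*v^3 + 3*v^2 - 40*v + 6) dv.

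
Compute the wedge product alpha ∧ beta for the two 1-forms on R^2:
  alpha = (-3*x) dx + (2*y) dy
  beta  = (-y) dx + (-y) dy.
alpha ∧ beta = (y*(3*x + 2*y)) dx ∧ dy

Distribute the wedge, using dx_i ∧ dx_j = -dx_j ∧ dx_i and dx_i ∧ dx_i = 0. For each pair (i, j) with i < j, the coefficient of dx_i ∧ dx_j in alpha ∧ beta is (alpha_i * beta_j - alpha_j * beta_i). Collecting: alpha ∧ beta = (y*(3*x + 2*y)) dx ∧ dy.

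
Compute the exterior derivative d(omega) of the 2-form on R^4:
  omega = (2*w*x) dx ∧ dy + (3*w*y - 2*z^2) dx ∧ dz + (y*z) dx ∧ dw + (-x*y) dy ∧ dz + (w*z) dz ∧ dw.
d(omega) = (2*x - z) dx ∧ dy ∧ dw + (-3*w - y) dx ∧ dy ∧ dz + (2*y) dx ∧ dz ∧ dw

For a 2-form omega = sum_{i<j} g_{ij} dx_i ∧ dx_j, the exterior derivative is
  d(omega) = sum_{i<j} d(g_{ij}) ∧ dx_i ∧ dx_j = sum_{i<j, k} (∂g_{ij}/∂x_k) dx_k ∧ dx_i ∧ dx_j.
Expand each term, using dx_k ∧ dx_i ∧ dx_j = sgn(permutation) dx_{(a)} ∧ dx_{(b)} ∧ dx_{(c)} with (a < b < c) sorted:
  d(2*w*x) includes (∂/∂w)(2*w*x) dw = (2*x) dw, which multiplied by dx ∧ dy gives (2*x) dx ∧ dy ∧ dw
  d(3*w*y - 2*z^2) includes (∂/∂y)(3*w*y - 2*z^2) dy = (3*w) dy, which multiplied by dx ∧ dz gives (-3*w) dx ∧ dy ∧ dz
  d(3*w*y - 2*z^2) includes (∂/∂w)(3*w*y - 2*z^2) dw = (3*y) dw, which multiplied by dx ∧ dz gives (3*y) dx ∧ dz ∧ dw
  d(y*z) includes (∂/∂y)(y*z) dy = (z) dy, which multiplied by dx ∧ dw gives (-z) dx ∧ dy ∧ dw
  d(y*z) includes (∂/∂z)(y*z) dz = (y) dz, which multiplied by dx ∧ dw gives (-y) dx ∧ dz ∧ dw
  d(-x*y) includes (∂/∂x)(-x*y) dx = (-y) dx, which multiplied by dy ∧ dz gives (-y) dx ∧ dy ∧ dz
Collecting like 3-forms: d(omega) = (2*x - z) dx ∧ dy ∧ dw + (-3*w - y) dx ∧ dy ∧ dz + (2*y) dx ∧ dz ∧ dw.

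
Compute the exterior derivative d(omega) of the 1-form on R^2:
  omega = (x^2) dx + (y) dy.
d(omega) = 0

For a 1-form omega = sum_i f_i dx_i, the exterior derivative is
  d(omega) = sum_{i < j} (∂f_j/∂x_i - ∂f_i/∂x_j) dx_i ∧ dx_j.

Assembling: d(omega) = 0.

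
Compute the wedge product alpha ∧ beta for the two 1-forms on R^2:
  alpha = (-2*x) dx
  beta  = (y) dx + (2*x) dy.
alpha ∧ beta = (-4*x^2) dx ∧ dy

Distribute the wedge, using dx_i ∧ dx_j = -dx_j ∧ dx_i and dx_i ∧ dx_i = 0. For each pair (i, j) with i < j, the coefficient of dx_i ∧ dx_j in alpha ∧ beta is (alpha_i * beta_j - alpha_j * beta_i). Collecting: alpha ∧ beta = (-4*x^2) dx ∧ dy.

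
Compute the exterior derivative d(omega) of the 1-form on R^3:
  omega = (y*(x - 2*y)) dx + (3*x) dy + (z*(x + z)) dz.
d(omega) = (-x + 4*y + 3) dx ∧ dy + (z) dx ∧ dz

For a 1-form omega = sum_i f_i dx_i, the exterior derivative is
  d(omega) = sum_{i < j} (∂f_j/∂x_i - ∂f_i/∂x_j) dx_i ∧ dx_j.
  coefficient of dx ∧ dy: ∂f_2/∂x - ∂f_1/∂y = ∂(3*x)/∂x - ∂(y*(x - 2*y))/∂y = -x + 4*y + 3
  coefficient of dx ∧ dz: ∂f_3/∂x - ∂f_1/∂z = ∂(z*(x + z))/∂x - ∂(y*(x - 2*y))/∂z = z
Assembling: d(omega) = (-x + 4*y + 3) dx ∧ dy + (z) dx ∧ dz.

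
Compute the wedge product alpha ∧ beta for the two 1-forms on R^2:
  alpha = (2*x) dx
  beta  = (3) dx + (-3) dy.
alpha ∧ beta = (-6*x) dx ∧ dy

Distribute the wedge, using dx_i ∧ dx_j = -dx_j ∧ dx_i and dx_i ∧ dx_i = 0. For each pair (i, j) with i < j, the coefficient of dx_i ∧ dx_j in alpha ∧ beta is (alpha_i * beta_j - alpha_j * beta_i). Collecting: alpha ∧ beta = (-6*x) dx ∧ dy.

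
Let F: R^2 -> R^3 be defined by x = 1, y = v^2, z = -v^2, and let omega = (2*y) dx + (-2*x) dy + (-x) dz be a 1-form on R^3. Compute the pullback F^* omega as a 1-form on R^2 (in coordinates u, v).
F^* omega = (-2*v) dv

Using F^*(f dg) = (f ∘ F) d(g ∘ F), substitute each coordinate x_i by F_i(u, v) in f_i, and replace dx_i by d F_i = (∂F_i/∂u) du + (∂F_i/∂v) dv.
  For the x component: f_1(F) = 2*v^2; d F_1 = (0) du + (0) dv
  For the y component: f_2(F) = -2; d F_2 = (0) du + (2*v) dv
  For the z component: f_3(F) = -1; d F_3 = (0) du + (-2*v) dv
Combining and collecting du, dv coefficients:
  coeff of du: 0
  coeff of dv: -2*v
F^* omega = (-2*v) dv.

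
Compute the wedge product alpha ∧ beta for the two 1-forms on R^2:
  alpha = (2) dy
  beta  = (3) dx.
alpha ∧ beta = (-6) dx ∧ dy

Distribute the wedge, using dx_i ∧ dx_j = -dx_j ∧ dx_i and dx_i ∧ dx_i = 0. For each pair (i, j) with i < j, the coefficient of dx_i ∧ dx_j in alpha ∧ beta is (alpha_i * beta_j - alpha_j * beta_i). Collecting: alpha ∧ beta = (-6) dx ∧ dy.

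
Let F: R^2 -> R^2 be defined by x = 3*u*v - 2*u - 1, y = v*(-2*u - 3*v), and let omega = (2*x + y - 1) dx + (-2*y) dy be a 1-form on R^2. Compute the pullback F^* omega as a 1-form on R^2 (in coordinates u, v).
F^* omega = (4*u*v^2 - 20*u*v + 8*u - 21*v^3 + 6*v^2 - 9*v + 6) du + (4*u^2*v - 12*u^2 - 45*u*v^2 - 9*u - 36*v^3) dv

Using F^*(f dg) = (f ∘ F) d(g ∘ F), substitute each coordinate x_i by F_i(u, v) in f_i, and replace dx_i by d F_i = (∂F_i/∂u) du + (∂F_i/∂v) dv.
  For the x component: f_1(F) = 4*u*v - 4*u - 3*v^2 - 3; d F_1 = (3*v - 2) du + (3*u) dv
  For the y component: f_2(F) = 2*v*(2*u + 3*v); d F_2 = (-2*v) du + (-2*u - 6*v) dv
Combining and collecting du, dv coefficients:
  coeff of du: 4*u*v^2 - 20*u*v + 8*u - 21*v^3 + 6*v^2 - 9*v + 6
  coeff of dv: 4*u^2*v - 12*u^2 - 45*u*v^2 - 9*u - 36*v^3
F^* omega = (4*u*v^2 - 20*u*v + 8*u - 21*v^3 + 6*v^2 - 9*v + 6) du + (4*u^2*v - 12*u^2 - 45*u*v^2 - 9*u - 36*v^3) dv.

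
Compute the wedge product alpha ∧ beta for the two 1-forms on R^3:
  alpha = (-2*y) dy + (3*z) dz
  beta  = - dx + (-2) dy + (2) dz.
alpha ∧ beta = (-2*y) dx ∧ dy + (-4*y + 6*z) dy ∧ dz + (3*z) dx ∧ dz

Distribute the wedge, using dx_i ∧ dx_j = -dx_j ∧ dx_i and dx_i ∧ dx_i = 0. For each pair (i, j) with i < j, the coefficient of dx_i ∧ dx_j in alpha ∧ beta is (alpha_i * beta_j - alpha_j * beta_i). Collecting: alpha ∧ beta = (-2*y) dx ∧ dy + (-4*y + 6*z) dy ∧ dz + (3*z) dx ∧ dz.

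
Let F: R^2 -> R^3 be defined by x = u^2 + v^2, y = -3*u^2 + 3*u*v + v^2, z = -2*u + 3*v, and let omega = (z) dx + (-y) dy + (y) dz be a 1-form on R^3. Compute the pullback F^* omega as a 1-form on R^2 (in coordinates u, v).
F^* omega = (-18*u^3 + 27*u^2*v + 2*u^2 - 3*u*v^2 - 3*v^3 - 2*v^2) du + (9*u^3 - 3*u^2*v - 9*u^2 - 9*u*v^2 + 5*u*v - 2*v^3 + 9*v^2) dv

Using F^*(f dg) = (f ∘ F) d(g ∘ F), substitute each coordinate x_i by F_i(u, v) in f_i, and replace dx_i by d F_i = (∂F_i/∂u) du + (∂F_i/∂v) dv.
  For the x component: f_1(F) = -2*u + 3*v; d F_1 = (2*u) du + (2*v) dv
  For the y component: f_2(F) = 3*u^2 - 3*u*v - v^2; d F_2 = (-6*u + 3*v) du + (3*u + 2*v) dv
  For the z component: f_3(F) = -3*u^2 + 3*u*v + v^2; d F_3 = (-2) du + (3) dv
Combining and collecting du, dv coefficients:
  coeff of du: -18*u^3 + 27*u^2*v + 2*u^2 - 3*u*v^2 - 3*v^3 - 2*v^2
  coeff of dv: 9*u^3 - 3*u^2*v - 9*u^2 - 9*u*v^2 + 5*u*v - 2*v^3 + 9*v^2
F^* omega = (-18*u^3 + 27*u^2*v + 2*u^2 - 3*u*v^2 - 3*v^3 - 2*v^2) du + (9*u^3 - 3*u^2*v - 9*u^2 - 9*u*v^2 + 5*u*v - 2*v^3 + 9*v^2) dv.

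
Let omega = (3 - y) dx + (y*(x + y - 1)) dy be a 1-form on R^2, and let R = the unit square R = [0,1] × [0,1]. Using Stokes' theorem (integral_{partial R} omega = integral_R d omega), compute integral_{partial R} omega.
integral_(partial R) omega = 3/2

Stokes: integral_partial_R omega = integral_R d omega with d omega = (∂Q/∂x - ∂P/∂y) dx ∧ dy.
  ∂Q/∂x = y
  ∂P/∂y = -1
  integrand = ∂Q/∂x - ∂P/∂y = y + 1.
Integrating over R: integral_0^1 integral_0^1 (y + 1) dx dy = 3/2.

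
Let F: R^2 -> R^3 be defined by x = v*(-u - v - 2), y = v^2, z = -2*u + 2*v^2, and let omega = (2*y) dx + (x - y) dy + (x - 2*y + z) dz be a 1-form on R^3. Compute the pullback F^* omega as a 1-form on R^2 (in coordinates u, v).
F^* omega = (2*u*v + 4*u - 2*v^3 + 2*v^2 + 4*v) du + (4*v*(-2*u*v - 2*u - 3*v^2 - 4*v)) dv

Using F^*(f dg) = (f ∘ F) d(g ∘ F), substitute each coordinate x_i by F_i(u, v) in f_i, and replace dx_i by d F_i = (∂F_i/∂u) du + (∂F_i/∂v) dv.
  For the x component: f_1(F) = 2*v^2; d F_1 = (-v) du + (-u - 2*v - 2) dv
  For the y component: f_2(F) = v*(-u - 2*v - 2); d F_2 = (0) du + (2*v) dv
  For the z component: f_3(F) = -u*v - 2*u - v^2 - 2*v; d F_3 = (-2) du + (4*v) dv
Combining and collecting du, dv coefficients:
  coeff of du: 2*u*v + 4*u - 2*v^3 + 2*v^2 + 4*v
  coeff of dv: 4*v*(-2*u*v - 2*u - 3*v^2 - 4*v)
F^* omega = (2*u*v + 4*u - 2*v^3 + 2*v^2 + 4*v) du + (4*v*(-2*u*v - 2*u - 3*v^2 - 4*v)) dv.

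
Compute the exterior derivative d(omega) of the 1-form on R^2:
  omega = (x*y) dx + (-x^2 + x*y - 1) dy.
d(omega) = (-3*x + y) dx ∧ dy

For a 1-form omega = sum_i f_i dx_i, the exterior derivative is
  d(omega) = sum_{i < j} (∂f_j/∂x_i - ∂f_i/∂x_j) dx_i ∧ dx_j.
  coefficient of dx ∧ dy: ∂f_2/∂x - ∂f_1/∂y = ∂(-x^2 + x*y - 1)/∂x - ∂(x*y)/∂y = -3*x + y
Assembling: d(omega) = (-3*x + y) dx ∧ dy.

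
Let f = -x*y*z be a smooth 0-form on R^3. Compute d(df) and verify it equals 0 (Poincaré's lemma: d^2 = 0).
d(df) = 0

Step 1: df = sum_i (∂f/∂x_i) dx_i = (-y*z) dx + (-x*z) dy + (-x*y) dz.
Step 2: Apply d again. Using the 1-form formula, the coefficient of dx ∧ dy in d(df) is ∂^2 f/∂x ∂y - ∂^2 f/∂y ∂x = (-z) - (-z) = 0 (equality of mixed partials for smooth f).
Similarly for dx ∧ dz and dy ∧ dz — all coefficients vanish. So d(df) = 0.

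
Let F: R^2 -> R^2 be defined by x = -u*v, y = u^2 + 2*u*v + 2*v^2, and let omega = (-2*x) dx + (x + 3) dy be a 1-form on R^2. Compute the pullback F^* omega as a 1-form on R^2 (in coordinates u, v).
F^* omega = (-2*u^2*v - 4*u*v^2 + 6*u + 6*v) du + (-4*u^2*v - 4*u*v^2 + 6*u + 12*v) dv

Using F^*(f dg) = (f ∘ F) d(g ∘ F), substitute each coordinate x_i by F_i(u, v) in f_i, and replace dx_i by d F_i = (∂F_i/∂u) du + (∂F_i/∂v) dv.
  For the x component: f_1(F) = 2*u*v; d F_1 = (-v) du + (-u) dv
  For the y component: f_2(F) = -u*v + 3; d F_2 = (2*u + 2*v) du + (2*u + 4*v) dv
Combining and collecting du, dv coefficients:
  coeff of du: -2*u^2*v - 4*u*v^2 + 6*u + 6*v
  coeff of dv: -4*u^2*v - 4*u*v^2 + 6*u + 12*v
F^* omega = (-2*u^2*v - 4*u*v^2 + 6*u + 6*v) du + (-4*u^2*v - 4*u*v^2 + 6*u + 12*v) dv.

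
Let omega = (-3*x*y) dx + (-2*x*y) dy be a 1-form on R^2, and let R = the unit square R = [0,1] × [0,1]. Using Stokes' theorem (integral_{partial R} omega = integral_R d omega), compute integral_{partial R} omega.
integral_(partial R) omega = 1/2

Stokes: integral_partial_R omega = integral_R d omega with d omega = (∂Q/∂x - ∂P/∂y) dx ∧ dy.
  ∂Q/∂x = -2*y
  ∂P/∂y = -3*x
  integrand = ∂Q/∂x - ∂P/∂y = 3*x - 2*y.
Integrating over R: integral_0^1 integral_0^1 (3*x - 2*y) dx dy = 1/2.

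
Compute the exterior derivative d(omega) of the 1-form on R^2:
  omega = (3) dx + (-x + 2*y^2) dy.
d(omega) = (-1) dx ∧ dy

For a 1-form omega = sum_i f_i dx_i, the exterior derivative is
  d(omega) = sum_{i < j} (∂f_j/∂x_i - ∂f_i/∂x_j) dx_i ∧ dx_j.
  coefficient of dx ∧ dy: ∂f_2/∂x - ∂f_1/∂y = ∂(-x + 2*y^2)/∂x - ∂(3)/∂y = -1
Assembling: d(omega) = (-1) dx ∧ dy.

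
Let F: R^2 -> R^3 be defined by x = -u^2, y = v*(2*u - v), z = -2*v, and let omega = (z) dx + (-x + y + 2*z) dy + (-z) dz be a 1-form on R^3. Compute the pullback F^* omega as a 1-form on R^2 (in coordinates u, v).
F^* omega = (2*v*(u^2 + 2*u*v + 2*u - v^2 - 4*v)) du + (2*u^3 + 2*u^2*v - 6*u*v^2 - 8*u*v + 2*v^3 + 8*v^2 - 4*v) dv

Using F^*(f dg) = (f ∘ F) d(g ∘ F), substitute each coordinate x_i by F_i(u, v) in f_i, and replace dx_i by d F_i = (∂F_i/∂u) du + (∂F_i/∂v) dv.
  For the x component: f_1(F) = -2*v; d F_1 = (-2*u) du + (0) dv
  For the y component: f_2(F) = u^2 + 2*u*v - v^2 - 4*v; d F_2 = (2*v) du + (2*u - 2*v) dv
  For the z component: f_3(F) = 2*v; d F_3 = (0) du + (-2) dv
Combining and collecting du, dv coefficients:
  coeff of du: 2*v*(u^2 + 2*u*v + 2*u - v^2 - 4*v)
  coeff of dv: 2*u^3 + 2*u^2*v - 6*u*v^2 - 8*u*v + 2*v^3 + 8*v^2 - 4*v
F^* omega = (2*v*(u^2 + 2*u*v + 2*u - v^2 - 4*v)) du + (2*u^3 + 2*u^2*v - 6*u*v^2 - 8*u*v + 2*v^3 + 8*v^2 - 4*v) dv.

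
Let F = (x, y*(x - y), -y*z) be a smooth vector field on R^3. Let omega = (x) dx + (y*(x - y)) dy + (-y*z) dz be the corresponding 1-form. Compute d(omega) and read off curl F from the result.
d(omega) = (-z) dy ∧ dz + (0) dz ∧ dx + (y) dx ∧ dy; curl F = (-z, 0, y)

d omega = sum_{i<j} (∂f_j/∂x_i - ∂f_i/∂x_j) dx_i ∧ dx_j. Under the identification (dy ∧ dz, dz ∧ dx, dx ∧ dy) ↔ (e_x, e_y, e_z), the coefficients are exactly the components of curl F. Compute:
  ∂R/∂y - ∂Q/∂z = (-z) - (0) = -z
  ∂P/∂z - ∂R/∂x = (0) - (0) = 0
  ∂Q/∂x - ∂P/∂y = (y) - (0) = y.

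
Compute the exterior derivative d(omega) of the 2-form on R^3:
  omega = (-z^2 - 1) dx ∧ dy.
d(omega) = (-2*z) dx ∧ dy ∧ dz

For a 2-form omega = sum_{i<j} g_{ij} dx_i ∧ dx_j, the exterior derivative is
  d(omega) = sum_{i<j} d(g_{ij}) ∧ dx_i ∧ dx_j = sum_{i<j, k} (∂g_{ij}/∂x_k) dx_k ∧ dx_i ∧ dx_j.
Expand each term, using dx_k ∧ dx_i ∧ dx_j = sgn(permutation) dx_{(a)} ∧ dx_{(b)} ∧ dx_{(c)} with (a < b < c) sorted:
  d(-z^2 - 1) includes (∂/∂z)(-z^2 - 1) dz = (-2*z) dz, which multiplied by dx ∧ dy gives (-2*z) dx ∧ dy ∧ dz
Collecting like 3-forms: d(omega) = (-2*z) dx ∧ dy ∧ dz.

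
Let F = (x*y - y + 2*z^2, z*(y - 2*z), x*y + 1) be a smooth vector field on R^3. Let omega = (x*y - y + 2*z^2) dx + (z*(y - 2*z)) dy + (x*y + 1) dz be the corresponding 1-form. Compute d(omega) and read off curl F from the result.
d(omega) = (x - y + 4*z) dy ∧ dz + (-y + 4*z) dz ∧ dx + (1 - x) dx ∧ dy; curl F = (x - y + 4*z, -y + 4*z, 1 - x)

d omega = sum_{i<j} (∂f_j/∂x_i - ∂f_i/∂x_j) dx_i ∧ dx_j. Under the identification (dy ∧ dz, dz ∧ dx, dx ∧ dy) ↔ (e_x, e_y, e_z), the coefficients are exactly the components of curl F. Compute:
  ∂R/∂y - ∂Q/∂z = (x) - (y - 4*z) = x - y + 4*z
  ∂P/∂z - ∂R/∂x = (4*z) - (y) = -y + 4*z
  ∂Q/∂x - ∂P/∂y = (0) - (x - 1) = 1 - x.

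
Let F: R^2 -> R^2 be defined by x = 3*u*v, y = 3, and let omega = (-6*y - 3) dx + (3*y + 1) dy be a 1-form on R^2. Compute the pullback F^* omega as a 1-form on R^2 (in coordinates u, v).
F^* omega = (-63*v) du + (-63*u) dv

Using F^*(f dg) = (f ∘ F) d(g ∘ F), substitute each coordinate x_i by F_i(u, v) in f_i, and replace dx_i by d F_i = (∂F_i/∂u) du + (∂F_i/∂v) dv.
  For the x component: f_1(F) = -21; d F_1 = (3*v) du + (3*u) dv
  For the y component: f_2(F) = 10; d F_2 = (0) du + (0) dv
Combining and collecting du, dv coefficients:
  coeff of du: -63*v
  coeff of dv: -63*u
F^* omega = (-63*v) du + (-63*u) dv.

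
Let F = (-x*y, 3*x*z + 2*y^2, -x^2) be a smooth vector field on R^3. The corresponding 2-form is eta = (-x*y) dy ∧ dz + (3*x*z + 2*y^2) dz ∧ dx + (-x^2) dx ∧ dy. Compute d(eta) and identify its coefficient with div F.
d(eta) = (3*y) dx ∧ dy ∧ dz; div F = 3*y

For a 2-form in R^3 of the form above, applying d gives a 3-form with coefficient ∂P/∂x + ∂Q/∂y + ∂R/∂z:
  ∂P/∂x = -y
  ∂Q/∂y = 4*y
  ∂R/∂z = 0
Sum = 3*y, which is exactly div F.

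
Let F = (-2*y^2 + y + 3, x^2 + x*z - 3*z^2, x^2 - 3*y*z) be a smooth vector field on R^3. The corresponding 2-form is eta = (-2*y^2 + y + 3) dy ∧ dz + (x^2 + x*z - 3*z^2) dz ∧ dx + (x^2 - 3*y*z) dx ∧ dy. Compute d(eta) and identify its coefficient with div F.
d(eta) = (-3*y) dx ∧ dy ∧ dz; div F = -3*y

For a 2-form in R^3 of the form above, applying d gives a 3-form with coefficient ∂P/∂x + ∂Q/∂y + ∂R/∂z:
  ∂P/∂x = 0
  ∂Q/∂y = 0
  ∂R/∂z = -3*y
Sum = -3*y, which is exactly div F.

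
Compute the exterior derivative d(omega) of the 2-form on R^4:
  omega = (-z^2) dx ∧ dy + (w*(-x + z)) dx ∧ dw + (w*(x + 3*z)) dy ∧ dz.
d(omega) = (w - 2*z) dx ∧ dy ∧ dz + (-w) dx ∧ dz ∧ dw + (x + 3*z) dy ∧ dz ∧ dw

For a 2-form omega = sum_{i<j} g_{ij} dx_i ∧ dx_j, the exterior derivative is
  d(omega) = sum_{i<j} d(g_{ij}) ∧ dx_i ∧ dx_j = sum_{i<j, k} (∂g_{ij}/∂x_k) dx_k ∧ dx_i ∧ dx_j.
Expand each term, using dx_k ∧ dx_i ∧ dx_j = sgn(permutation) dx_{(a)} ∧ dx_{(b)} ∧ dx_{(c)} with (a < b < c) sorted:
  d(-z^2) includes (∂/∂z)(-z^2) dz = (-2*z) dz, which multiplied by dx ∧ dy gives (-2*z) dx ∧ dy ∧ dz
  d(w*(-x + z)) includes (∂/∂z)(w*(-x + z)) dz = (w) dz, which multiplied by dx ∧ dw gives (-w) dx ∧ dz ∧ dw
  d(w*(x + 3*z)) includes (∂/∂x)(w*(x + 3*z)) dx = (w) dx, which multiplied by dy ∧ dz gives (w) dx ∧ dy ∧ dz
  d(w*(x + 3*z)) includes (∂/∂w)(w*(x + 3*z)) dw = (x + 3*z) dw, which multiplied by dy ∧ dz gives (x + 3*z) dy ∧ dz ∧ dw
Collecting like 3-forms: d(omega) = (w - 2*z) dx ∧ dy ∧ dz + (-w) dx ∧ dz ∧ dw + (x + 3*z) dy ∧ dz ∧ dw.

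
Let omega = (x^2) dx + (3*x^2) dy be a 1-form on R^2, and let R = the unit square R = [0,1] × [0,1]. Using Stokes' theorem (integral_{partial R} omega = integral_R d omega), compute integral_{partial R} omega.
integral_(partial R) omega = 3

Stokes: integral_partial_R omega = integral_R d omega with d omega = (∂Q/∂x - ∂P/∂y) dx ∧ dy.
  ∂Q/∂x = 6*x
  ∂P/∂y = 0
  integrand = ∂Q/∂x - ∂P/∂y = 6*x.
Integrating over R: integral_0^1 integral_0^1 (6*x) dx dy = 3.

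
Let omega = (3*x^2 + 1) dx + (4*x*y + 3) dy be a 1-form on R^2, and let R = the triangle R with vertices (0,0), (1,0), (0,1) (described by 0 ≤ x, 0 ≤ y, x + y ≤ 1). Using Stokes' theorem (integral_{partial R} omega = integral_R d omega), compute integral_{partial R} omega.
integral_(partial R) omega = 2/3

Stokes: integral_partial_R omega = integral_R d omega with d omega = (∂Q/∂x - ∂P/∂y) dx ∧ dy.
  ∂Q/∂x = 4*y
  ∂P/∂y = 0
  integrand = ∂Q/∂x - ∂P/∂y = 4*y.
Integrating over R: integral_0^1 integral_0^{1-x} (4*y) dy dx = 2/3.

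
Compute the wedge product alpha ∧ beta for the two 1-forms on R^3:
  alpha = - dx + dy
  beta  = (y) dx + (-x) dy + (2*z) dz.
alpha ∧ beta = (x - y) dx ∧ dy + (-2*z) dx ∧ dz + (2*z) dy ∧ dz

Distribute the wedge, using dx_i ∧ dx_j = -dx_j ∧ dx_i and dx_i ∧ dx_i = 0. For each pair (i, j) with i < j, the coefficient of dx_i ∧ dx_j in alpha ∧ beta is (alpha_i * beta_j - alpha_j * beta_i). Collecting: alpha ∧ beta = (x - y) dx ∧ dy + (-2*z) dx ∧ dz + (2*z) dy ∧ dz.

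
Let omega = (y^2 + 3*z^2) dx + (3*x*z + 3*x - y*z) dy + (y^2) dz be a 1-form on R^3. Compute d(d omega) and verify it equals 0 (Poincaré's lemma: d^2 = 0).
d(d omega) = 0

Step 1: d omega = sum_{i<j} (∂f_j/∂x_i - ∂f_i/∂x_j) dx_i ∧ dx_j:
  coeff of dx ∧ dy: -2*y + 3*z + 3
  coeff of dx ∧ dz: -6*z
  coeff of dy ∧ dz: -3*x + 3*y
Step 2: Apply d again to each 2-form coefficient. The only possible 3-form in R^3 is dx ∧ dy ∧ dz, with coefficient
  ∂(coeff of dy∧dz)/∂x - ∂(coeff of dx∧dz)/∂y + ∂(coeff of dx∧dy)/∂z
  = ∂/∂x (-3*x + 3*y) - ∂/∂y (-6*z) + ∂/∂z (-2*y + 3*z + 3).
Each of these terms simplifies to sums of mixed partials that cancel in pairs. The result is 0 (by equality of mixed partials for smooth functions — Schwarz / Clairaut).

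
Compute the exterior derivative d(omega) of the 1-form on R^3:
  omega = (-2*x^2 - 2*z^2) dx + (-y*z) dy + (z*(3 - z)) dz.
d(omega) = (4*z) dx ∧ dz + (y) dy ∧ dz

For a 1-form omega = sum_i f_i dx_i, the exterior derivative is
  d(omega) = sum_{i < j} (∂f_j/∂x_i - ∂f_i/∂x_j) dx_i ∧ dx_j.
  coefficient of dx ∧ dz: ∂f_3/∂x - ∂f_1/∂z = ∂(z*(3 - z))/∂x - ∂(-2*x^2 - 2*z^2)/∂z = 4*z
  coefficient of dy ∧ dz: ∂f_3/∂y - ∂f_2/∂z = ∂(z*(3 - z))/∂y - ∂(-y*z)/∂z = y
Assembling: d(omega) = (4*z) dx ∧ dz + (y) dy ∧ dz.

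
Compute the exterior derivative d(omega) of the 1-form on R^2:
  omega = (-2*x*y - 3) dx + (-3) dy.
d(omega) = (2*x) dx ∧ dy

For a 1-form omega = sum_i f_i dx_i, the exterior derivative is
  d(omega) = sum_{i < j} (∂f_j/∂x_i - ∂f_i/∂x_j) dx_i ∧ dx_j.
  coefficient of dx ∧ dy: ∂f_2/∂x - ∂f_1/∂y = ∂(-3)/∂x - ∂(-2*x*y - 3)/∂y = 2*x
Assembling: d(omega) = (2*x) dx ∧ dy.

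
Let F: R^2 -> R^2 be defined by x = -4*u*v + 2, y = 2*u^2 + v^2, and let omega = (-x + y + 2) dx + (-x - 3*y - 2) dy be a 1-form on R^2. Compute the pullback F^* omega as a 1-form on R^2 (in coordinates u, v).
F^* omega = (-24*u^3 + 8*u^2*v - 28*u*v^2 - 16*u - 4*v^3) du + (-8*u^3 - 28*u^2*v + 4*u*v^2 - 6*v^3 - 8*v) dv

Using F^*(f dg) = (f ∘ F) d(g ∘ F), substitute each coordinate x_i by F_i(u, v) in f_i, and replace dx_i by d F_i = (∂F_i/∂u) du + (∂F_i/∂v) dv.
  For the x component: f_1(F) = 2*u^2 + 4*u*v + v^2; d F_1 = (-4*v) du + (-4*u) dv
  For the y component: f_2(F) = -6*u^2 + 4*u*v - 3*v^2 - 4; d F_2 = (4*u) du + (2*v) dv
Combining and collecting du, dv coefficients:
  coeff of du: -24*u^3 + 8*u^2*v - 28*u*v^2 - 16*u - 4*v^3
  coeff of dv: -8*u^3 - 28*u^2*v + 4*u*v^2 - 6*v^3 - 8*v
F^* omega = (-24*u^3 + 8*u^2*v - 28*u*v^2 - 16*u - 4*v^3) du + (-8*u^3 - 28*u^2*v + 4*u*v^2 - 6*v^3 - 8*v) dv.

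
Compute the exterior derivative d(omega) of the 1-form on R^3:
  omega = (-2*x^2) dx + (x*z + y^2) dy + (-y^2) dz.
d(omega) = (z) dx ∧ dy + (-x - 2*y) dy ∧ dz

For a 1-form omega = sum_i f_i dx_i, the exterior derivative is
  d(omega) = sum_{i < j} (∂f_j/∂x_i - ∂f_i/∂x_j) dx_i ∧ dx_j.
  coefficient of dx ∧ dy: ∂f_2/∂x - ∂f_1/∂y = ∂(x*z + y^2)/∂x - ∂(-2*x^2)/∂y = z
  coefficient of dy ∧ dz: ∂f_3/∂y - ∂f_2/∂z = ∂(-y^2)/∂y - ∂(x*z + y^2)/∂z = -x - 2*y
Assembling: d(omega) = (z) dx ∧ dy + (-x - 2*y) dy ∧ dz.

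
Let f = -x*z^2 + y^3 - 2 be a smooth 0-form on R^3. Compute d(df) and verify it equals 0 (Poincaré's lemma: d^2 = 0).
d(df) = 0

Step 1: df = sum_i (∂f/∂x_i) dx_i = (-z^2) dx + (3*y^2) dy + (-2*x*z) dz.
Step 2: Apply d again. Using the 1-form formula, the coefficient of dx ∧ dy in d(df) is ∂^2 f/∂x ∂y - ∂^2 f/∂y ∂x = (0) - (0) = 0 (equality of mixed partials for smooth f).
Similarly for dx ∧ dz and dy ∧ dz — all coefficients vanish. So d(df) = 0.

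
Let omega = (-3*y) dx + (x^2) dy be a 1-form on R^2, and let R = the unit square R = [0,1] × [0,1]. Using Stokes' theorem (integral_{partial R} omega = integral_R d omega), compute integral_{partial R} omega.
integral_(partial R) omega = 4

Stokes: integral_partial_R omega = integral_R d omega with d omega = (∂Q/∂x - ∂P/∂y) dx ∧ dy.
  ∂Q/∂x = 2*x
  ∂P/∂y = -3
  integrand = ∂Q/∂x - ∂P/∂y = 2*x + 3.
Integrating over R: integral_0^1 integral_0^1 (2*x + 3) dx dy = 4.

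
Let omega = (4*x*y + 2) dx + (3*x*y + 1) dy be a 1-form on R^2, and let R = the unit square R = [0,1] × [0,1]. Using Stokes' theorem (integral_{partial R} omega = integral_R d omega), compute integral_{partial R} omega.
integral_(partial R) omega = -1/2

Stokes: integral_partial_R omega = integral_R d omega with d omega = (∂Q/∂x - ∂P/∂y) dx ∧ dy.
  ∂Q/∂x = 3*y
  ∂P/∂y = 4*x
  integrand = ∂Q/∂x - ∂P/∂y = -4*x + 3*y.
Integrating over R: integral_0^1 integral_0^1 (-4*x + 3*y) dx dy = -1/2.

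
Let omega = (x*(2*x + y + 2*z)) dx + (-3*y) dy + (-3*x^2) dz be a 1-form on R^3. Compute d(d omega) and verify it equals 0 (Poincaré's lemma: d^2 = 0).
d(d omega) = 0

Step 1: d omega = sum_{i<j} (∂f_j/∂x_i - ∂f_i/∂x_j) dx_i ∧ dx_j:
  coeff of dx ∧ dy: -x
  coeff of dx ∧ dz: -8*x
  coeff of dy ∧ dz: 0
Step 2: Apply d again to each 2-form coefficient. The only possible 3-form in R^3 is dx ∧ dy ∧ dz, with coefficient
  ∂(coeff of dy∧dz)/∂x - ∂(coeff of dx∧dz)/∂y + ∂(coeff of dx∧dy)/∂z
  = ∂/∂x (0) - ∂/∂y (-8*x) + ∂/∂z (-x).
Each of these terms simplifies to sums of mixed partials that cancel in pairs. The result is 0 (by equality of mixed partials for smooth functions — Schwarz / Clairaut).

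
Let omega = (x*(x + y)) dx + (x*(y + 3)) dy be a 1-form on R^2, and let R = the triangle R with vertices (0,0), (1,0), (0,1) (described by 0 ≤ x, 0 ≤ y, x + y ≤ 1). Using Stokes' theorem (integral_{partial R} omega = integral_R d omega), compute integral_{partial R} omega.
integral_(partial R) omega = 3/2

Stokes: integral_partial_R omega = integral_R d omega with d omega = (∂Q/∂x - ∂P/∂y) dx ∧ dy.
  ∂Q/∂x = y + 3
  ∂P/∂y = x
  integrand = ∂Q/∂x - ∂P/∂y = -x + y + 3.
Integrating over R: integral_0^1 integral_0^{1-x} (-x + y + 3) dy dx = 3/2.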